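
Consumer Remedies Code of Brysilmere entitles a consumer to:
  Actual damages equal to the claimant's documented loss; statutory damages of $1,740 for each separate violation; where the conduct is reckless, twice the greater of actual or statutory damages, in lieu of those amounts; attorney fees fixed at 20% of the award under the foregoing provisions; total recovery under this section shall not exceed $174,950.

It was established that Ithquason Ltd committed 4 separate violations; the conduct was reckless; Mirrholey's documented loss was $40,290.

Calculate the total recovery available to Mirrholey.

$96,696

Statutory damages: 4 × $1,740 = $6,960
Greater of actual damages ($40,290) or statutory damages ($6,960): $40,290
Doubled: 2 × $40,290 = $80,580
Attorney fees: 20% of $80,580 = $16,116
Total before cap: $80,580 + $16,116 = $96,696
Cap at $174,950: $96,696 is within the cap, no reduction.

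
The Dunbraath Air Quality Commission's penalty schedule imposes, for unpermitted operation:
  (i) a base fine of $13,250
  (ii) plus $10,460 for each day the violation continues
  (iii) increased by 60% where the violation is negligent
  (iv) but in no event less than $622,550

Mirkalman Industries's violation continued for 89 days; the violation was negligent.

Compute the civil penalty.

Per-day component: 89 × $10,460 = $930,940
Base plus per-day: $13,250 + $930,940 = $944,190
Enhancement: 60% of $944,190 = $566,514
Enhanced fine: $944,190 + $566,514 = $1,510,704
Minimum $622,550: $1,510,704 meets the minimum, no increase.

$1,510,704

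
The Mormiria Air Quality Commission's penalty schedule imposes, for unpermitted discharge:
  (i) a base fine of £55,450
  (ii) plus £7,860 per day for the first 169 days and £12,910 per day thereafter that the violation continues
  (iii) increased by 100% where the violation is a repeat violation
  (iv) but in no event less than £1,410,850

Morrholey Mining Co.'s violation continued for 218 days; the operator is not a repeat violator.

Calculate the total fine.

First 169 days: 169 × £7,860 = £1,328,340
Remaining days: (218 − 169) × £12,910 = £632,590
Per-day component: £1,328,340 + £632,590 = £1,960,930
Base plus per-day: £55,450 + £1,960,930 = £2,016,380
The operator is not a repeat violator: no 100% increase.
Minimum £1,410,850: £2,016,380 meets the minimum, no increase.

£2,016,380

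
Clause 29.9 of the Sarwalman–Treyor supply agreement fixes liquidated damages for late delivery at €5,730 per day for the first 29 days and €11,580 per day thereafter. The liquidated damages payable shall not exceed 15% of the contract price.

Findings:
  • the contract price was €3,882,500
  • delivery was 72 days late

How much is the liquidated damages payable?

€582,375

First 29 days: 29 × €5,730 = €166,170
Remaining days: (72 − 29) × €11,580 = €497,940
Accrued per-day damages: €166,170 + €497,940 = €664,110
Cap: 15% of €3,882,500 = €582,375
Cap at €582,375: €664,110 exceeds the cap → €582,375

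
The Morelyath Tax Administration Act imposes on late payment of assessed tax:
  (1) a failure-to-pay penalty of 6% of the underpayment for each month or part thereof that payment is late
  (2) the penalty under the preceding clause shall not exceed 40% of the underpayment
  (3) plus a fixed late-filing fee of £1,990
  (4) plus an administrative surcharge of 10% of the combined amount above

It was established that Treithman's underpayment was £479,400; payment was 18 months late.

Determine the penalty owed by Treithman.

£213,125

Accrued rate: 6% × 18 = 108%, capped at 40% → 40%
Failure-to-pay penalty: 40% of £479,400 = £191,760
Penalty before surcharge: £191,760 + £1,990 = £193,750
Administrative surcharge: 10% of £193,750 = £19,375
Total penalty: £193,750 + £19,375 = £213,125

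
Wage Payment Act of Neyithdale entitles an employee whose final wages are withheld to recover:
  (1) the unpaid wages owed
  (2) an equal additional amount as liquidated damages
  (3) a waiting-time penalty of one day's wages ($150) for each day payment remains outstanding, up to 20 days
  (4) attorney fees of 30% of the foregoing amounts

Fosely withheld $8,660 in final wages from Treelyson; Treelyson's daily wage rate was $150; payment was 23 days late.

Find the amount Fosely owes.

Liquidated damages (equal amount): $8,660
Penalty days: min(23, 20) = 20
Waiting-time penalty: 20 × $150 = $3,000
Subtotal: $8,660 + $8,660 + $3,000 = $20,320
Attorney fees: 30% of $20,320 = $6,096
Total award: $20,320 + $6,096 = $26,416

$26,416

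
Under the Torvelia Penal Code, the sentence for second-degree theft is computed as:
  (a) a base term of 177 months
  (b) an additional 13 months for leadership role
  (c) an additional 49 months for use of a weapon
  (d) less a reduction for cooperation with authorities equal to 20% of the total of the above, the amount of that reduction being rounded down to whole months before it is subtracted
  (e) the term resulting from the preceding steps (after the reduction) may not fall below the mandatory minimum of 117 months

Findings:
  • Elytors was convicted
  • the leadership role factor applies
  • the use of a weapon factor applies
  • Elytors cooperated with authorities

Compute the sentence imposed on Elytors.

Leadership role enhancement: +13 months
Use of a weapon enhancement: +49 months
Adjusted term: 177 months + 13 months + 49 months = 239 months
Cooperation with authorities reduction: 20% of 239 months = 47 months (rounded down)
After reduction: 239 − 47 = 192 months
Minimum 117 months: 192 months meets the minimum, no increase.

192 months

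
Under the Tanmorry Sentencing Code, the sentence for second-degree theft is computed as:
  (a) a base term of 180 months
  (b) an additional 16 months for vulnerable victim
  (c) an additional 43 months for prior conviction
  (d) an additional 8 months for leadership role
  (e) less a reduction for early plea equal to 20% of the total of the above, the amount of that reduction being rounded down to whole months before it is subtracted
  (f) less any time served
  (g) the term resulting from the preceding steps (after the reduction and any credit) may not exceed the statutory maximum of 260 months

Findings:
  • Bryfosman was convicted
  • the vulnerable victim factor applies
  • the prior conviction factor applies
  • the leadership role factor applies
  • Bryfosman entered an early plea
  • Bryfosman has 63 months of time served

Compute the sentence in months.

135 months

Vulnerable victim enhancement: +16 months
Prior conviction enhancement: +43 months
Leadership role enhancement: +8 months
Adjusted term: 180 months + 16 months + 43 months + 8 months = 247 months
Early plea reduction: 20% of 247 months = 49 months (rounded down)
After reduction: 247 − 49 = 198 months
Less time served: 198 months − 63 months = 135 months
Cap at 260 months: 135 months is within the cap, no reduction.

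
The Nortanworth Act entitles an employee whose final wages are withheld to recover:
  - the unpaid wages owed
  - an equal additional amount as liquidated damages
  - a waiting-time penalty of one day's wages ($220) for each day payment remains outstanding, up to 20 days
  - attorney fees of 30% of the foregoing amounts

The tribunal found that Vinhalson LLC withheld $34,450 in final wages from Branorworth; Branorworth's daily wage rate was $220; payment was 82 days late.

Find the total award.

Liquidated damages (equal amount): $34,450
Penalty days: min(82, 20) = 20
Waiting-time penalty: 20 × $220 = $4,400
Subtotal: $34,450 + $34,450 + $4,400 = $73,300
Attorney fees: 30% of $73,300 = $21,990
Total award: $73,300 + $21,990 = $95,290

$95,290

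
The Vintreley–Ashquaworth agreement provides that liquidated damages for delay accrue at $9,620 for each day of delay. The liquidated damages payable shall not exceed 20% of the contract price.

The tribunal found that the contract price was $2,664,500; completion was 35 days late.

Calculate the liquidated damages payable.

Per-day damages: 35 × $9,620 = $336,700
Cap: 20% of $2,664,500 = $532,900
Cap at $532,900: $336,700 is within the cap, no reduction.

$336,700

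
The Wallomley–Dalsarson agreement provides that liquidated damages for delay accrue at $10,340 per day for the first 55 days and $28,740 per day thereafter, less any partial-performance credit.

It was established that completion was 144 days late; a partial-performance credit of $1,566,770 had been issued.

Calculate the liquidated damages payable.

$1,559,790

First 55 days: 55 × $10,340 = $568,700
Remaining days: (144 − 55) × $28,740 = $2,557,860
Accrued per-day damages: $568,700 + $2,557,860 = $3,126,560
Less partial-performance credit: $3,126,560 − $1,566,770 = $1,559,790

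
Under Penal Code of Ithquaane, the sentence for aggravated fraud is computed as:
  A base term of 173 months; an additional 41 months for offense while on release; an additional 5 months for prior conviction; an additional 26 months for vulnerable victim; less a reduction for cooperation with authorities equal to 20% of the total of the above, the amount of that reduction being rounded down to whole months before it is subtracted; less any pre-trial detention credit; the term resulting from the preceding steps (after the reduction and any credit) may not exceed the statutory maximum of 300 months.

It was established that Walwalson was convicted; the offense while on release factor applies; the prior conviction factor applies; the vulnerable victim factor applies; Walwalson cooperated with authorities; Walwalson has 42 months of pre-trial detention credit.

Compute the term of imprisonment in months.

154 months

Offense while on release enhancement: +41 months
Prior conviction enhancement: +5 months
Vulnerable victim enhancement: +26 months
Adjusted term: 173 months + 41 months + 5 months + 26 months = 245 months
Cooperation with authorities reduction: 20% of 245 months = 49 months (rounded down)
After reduction: 245 − 49 = 196 months
Less pre-trial detention credit: 196 months − 42 months = 154 months
Cap at 300 months: 154 months is within the cap, no reduction.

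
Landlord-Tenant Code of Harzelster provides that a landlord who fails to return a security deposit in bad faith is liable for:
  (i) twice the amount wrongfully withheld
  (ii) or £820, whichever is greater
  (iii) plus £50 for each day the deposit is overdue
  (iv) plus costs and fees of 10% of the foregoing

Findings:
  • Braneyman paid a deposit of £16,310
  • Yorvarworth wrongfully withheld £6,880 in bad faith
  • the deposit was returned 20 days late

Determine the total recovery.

Doubled: 2 × £6,880 = £13,760
Minimum £820: £13,760 meets the minimum, no increase.
Late-return penalty: 20 × £50 = £1,000
Damages plus late penalty: £13,760 + £1,000 = £14,760
Costs and fees: 10% of £14,760 = £1,476
Total recovery: £14,760 + £1,476 = £16,236

Recovery: £16,236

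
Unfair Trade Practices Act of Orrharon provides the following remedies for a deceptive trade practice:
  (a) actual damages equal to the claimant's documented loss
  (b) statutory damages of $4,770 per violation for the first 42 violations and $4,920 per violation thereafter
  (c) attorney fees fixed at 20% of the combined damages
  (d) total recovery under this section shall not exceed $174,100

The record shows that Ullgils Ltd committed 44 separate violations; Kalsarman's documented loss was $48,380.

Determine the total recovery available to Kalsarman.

First 42 violations: 42 × $4,770 = $200,340
Remaining violations: (44 − 42) × $4,920 = $9,840
Statutory damages: $200,340 + $9,840 = $210,180
Combined damages: $48,380 + $210,180 = $258,560
Attorney fees: 20% of $258,560 = $51,712
Total before cap: $258,560 + $51,712 = $310,272
Cap at $174,100: $310,272 exceeds the cap → $174,100

$174,100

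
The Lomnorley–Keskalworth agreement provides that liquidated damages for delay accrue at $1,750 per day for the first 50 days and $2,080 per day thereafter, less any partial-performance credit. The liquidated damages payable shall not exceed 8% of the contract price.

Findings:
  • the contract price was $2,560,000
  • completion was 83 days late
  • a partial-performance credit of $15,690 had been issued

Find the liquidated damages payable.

$140,450

First 50 days: 50 × $1,750 = $87,500
Remaining days: (83 − 50) × $2,080 = $68,640
Accrued per-day damages: $87,500 + $68,640 = $156,140
Less partial-performance credit: $156,140 − $15,690 = $140,450
Cap: 8% of $2,560,000 = $204,800
Cap at $204,800: $140,450 is within the cap, no reduction.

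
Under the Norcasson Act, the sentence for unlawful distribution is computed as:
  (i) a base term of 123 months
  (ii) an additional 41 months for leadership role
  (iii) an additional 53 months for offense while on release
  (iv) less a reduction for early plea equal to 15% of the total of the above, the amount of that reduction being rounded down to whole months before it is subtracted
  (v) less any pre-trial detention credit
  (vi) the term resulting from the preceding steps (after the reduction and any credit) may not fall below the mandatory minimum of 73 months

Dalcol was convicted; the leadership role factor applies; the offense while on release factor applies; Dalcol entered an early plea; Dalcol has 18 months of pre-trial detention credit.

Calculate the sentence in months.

Leadership role enhancement: +41 months
Offense while on release enhancement: +53 months
Adjusted term: 123 months + 41 months + 53 months = 217 months
Early plea reduction: 15% of 217 months = 32 months (rounded down)
After reduction: 217 − 32 = 185 months
Less pre-trial detention credit: 185 months − 18 months = 167 months
Minimum 73 months: 167 months meets the minimum, no increase.

167 months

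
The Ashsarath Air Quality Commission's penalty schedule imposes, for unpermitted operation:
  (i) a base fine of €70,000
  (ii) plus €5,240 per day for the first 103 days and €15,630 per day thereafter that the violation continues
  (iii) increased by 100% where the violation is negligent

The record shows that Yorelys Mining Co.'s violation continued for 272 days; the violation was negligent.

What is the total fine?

First 103 days: 103 × €5,240 = €539,720
Remaining days: (272 − 103) × €15,630 = €2,641,470
Per-day component: €539,720 + €2,641,470 = €3,181,190
Base plus per-day: €70,000 + €3,181,190 = €3,251,190
Enhancement: 100% of €3,251,190 = €3,251,190
Enhanced fine: €3,251,190 + €3,251,190 = €6,502,380

€6,502,380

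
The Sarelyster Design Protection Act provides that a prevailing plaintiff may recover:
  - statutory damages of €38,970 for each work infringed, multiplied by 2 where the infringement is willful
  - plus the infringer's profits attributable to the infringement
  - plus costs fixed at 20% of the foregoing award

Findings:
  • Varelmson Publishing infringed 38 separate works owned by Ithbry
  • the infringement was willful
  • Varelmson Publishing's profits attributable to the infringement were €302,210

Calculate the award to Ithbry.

Statutory damages: 38 × €38,970 = €1,480,860
Doubled: 2 × €1,480,860 = €2,961,720
Combined award: €2,961,720 + €302,210 = €3,263,930
Costs: 20% of €3,263,930 = €652,786
Award plus costs: €3,263,930 + €652,786 = €3,916,716

€3,916,716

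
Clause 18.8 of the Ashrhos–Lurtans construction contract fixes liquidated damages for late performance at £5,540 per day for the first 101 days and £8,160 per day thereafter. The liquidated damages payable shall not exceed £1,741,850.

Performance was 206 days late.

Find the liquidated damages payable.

£1,416,340

First 101 days: 101 × £5,540 = £559,540
Remaining days: (206 − 101) × £8,160 = £856,800
Accrued per-day damages: £559,540 + £856,800 = £1,416,340
Cap at £1,741,850: £1,416,340 is within the cap, no reduction.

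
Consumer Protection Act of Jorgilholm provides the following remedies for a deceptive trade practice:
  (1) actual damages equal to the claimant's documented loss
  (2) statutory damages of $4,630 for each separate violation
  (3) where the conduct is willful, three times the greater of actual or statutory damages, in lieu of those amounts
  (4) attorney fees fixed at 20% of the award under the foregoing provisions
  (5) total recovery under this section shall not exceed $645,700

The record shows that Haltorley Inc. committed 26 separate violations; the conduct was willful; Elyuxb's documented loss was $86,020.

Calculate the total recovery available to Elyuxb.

Statutory damages: 26 × $4,630 = $120,380
Greater of actual damages ($86,020) or statutory damages ($120,380): $120,380
Trebled: 3 × $120,380 = $361,140
Attorney fees: 20% of $361,140 = $72,228
Total before cap: $361,140 + $72,228 = $433,368
Cap at $645,700: $433,368 is within the cap, no reduction.

$433,368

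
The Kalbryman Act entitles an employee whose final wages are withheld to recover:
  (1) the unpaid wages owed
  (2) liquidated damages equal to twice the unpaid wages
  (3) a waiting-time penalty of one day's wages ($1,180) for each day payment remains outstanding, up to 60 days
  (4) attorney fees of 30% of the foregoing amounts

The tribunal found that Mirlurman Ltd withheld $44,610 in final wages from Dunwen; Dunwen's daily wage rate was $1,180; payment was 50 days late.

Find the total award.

$250,679

Doubled: 2 × $44,610 = $89,220
Penalty days: min(50, 60) = 50
Waiting-time penalty: 50 × $1,180 = $59,000
Subtotal: $44,610 + $89,220 + $59,000 = $192,830
Attorney fees: 30% of $192,830 = $57,849
Total award: $192,830 + $57,849 = $250,679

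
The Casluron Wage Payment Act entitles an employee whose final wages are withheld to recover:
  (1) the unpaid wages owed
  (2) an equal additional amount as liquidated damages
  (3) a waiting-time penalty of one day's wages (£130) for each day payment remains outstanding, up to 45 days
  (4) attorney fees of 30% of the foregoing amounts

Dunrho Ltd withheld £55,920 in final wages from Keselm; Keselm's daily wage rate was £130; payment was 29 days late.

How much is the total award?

Liquidated damages (equal amount): £55,920
Penalty days: min(29, 45) = 29
Waiting-time penalty: 29 × £130 = £3,770
Subtotal: £55,920 + £55,920 + £3,770 = £115,610
Attorney fees: 30% of £115,610 = £34,683
Total award: £115,610 + £34,683 = £150,293

£150,293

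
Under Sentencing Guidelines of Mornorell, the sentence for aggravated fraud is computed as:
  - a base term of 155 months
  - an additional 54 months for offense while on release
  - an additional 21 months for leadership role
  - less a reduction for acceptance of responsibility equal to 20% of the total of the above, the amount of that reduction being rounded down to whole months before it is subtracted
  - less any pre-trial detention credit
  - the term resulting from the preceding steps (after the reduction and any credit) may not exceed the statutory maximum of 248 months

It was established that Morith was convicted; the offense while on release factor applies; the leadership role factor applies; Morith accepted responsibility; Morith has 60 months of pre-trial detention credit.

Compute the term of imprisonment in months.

124 months

Offense while on release enhancement: +54 months
Leadership role enhancement: +21 months
Adjusted term: 155 months + 54 months + 21 months = 230 months
Acceptance of responsibility reduction: 20% of 230 months = 46 months (rounded down)
After reduction: 230 − 46 = 184 months
Less pre-trial detention credit: 184 months − 60 months = 124 months
Cap at 248 months: 124 months is within the cap, no reduction.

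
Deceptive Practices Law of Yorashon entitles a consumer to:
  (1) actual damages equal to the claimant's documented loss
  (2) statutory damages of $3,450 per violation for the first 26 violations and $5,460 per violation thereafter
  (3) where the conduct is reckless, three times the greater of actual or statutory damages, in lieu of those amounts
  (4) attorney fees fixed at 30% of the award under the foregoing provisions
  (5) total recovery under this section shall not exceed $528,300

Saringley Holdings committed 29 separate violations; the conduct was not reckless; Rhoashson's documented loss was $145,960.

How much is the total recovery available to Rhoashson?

First 26 violations: 26 × $3,450 = $89,700
Remaining violations: (29 − 26) × $5,460 = $16,380
Statutory damages: $89,700 + $16,380 = $106,080
Conduct not reckless: the in-lieu enhancement does not apply.
Actual plus statutory damages: $145,960 + $106,080 = $252,040
Attorney fees: 30% of $252,040 = $75,612
Total before cap: $252,040 + $75,612 = $327,652
Cap at $528,300: $327,652 is within the cap, no reduction.

$327,652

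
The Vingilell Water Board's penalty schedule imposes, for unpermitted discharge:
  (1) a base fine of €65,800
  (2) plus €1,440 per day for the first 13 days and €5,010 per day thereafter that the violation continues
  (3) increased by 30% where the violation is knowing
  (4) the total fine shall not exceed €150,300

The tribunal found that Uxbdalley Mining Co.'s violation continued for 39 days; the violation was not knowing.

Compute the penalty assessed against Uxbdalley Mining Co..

€150,300

First 13 days: 13 × €1,440 = €18,720
Remaining days: (39 − 13) × €5,010 = €130,260
Per-day component: €18,720 + €130,260 = €148,980
Base plus per-day: €65,800 + €148,980 = €214,780
The violation was not knowing: no 30% increase.
Cap at €150,300: €214,780 exceeds the cap → €150,300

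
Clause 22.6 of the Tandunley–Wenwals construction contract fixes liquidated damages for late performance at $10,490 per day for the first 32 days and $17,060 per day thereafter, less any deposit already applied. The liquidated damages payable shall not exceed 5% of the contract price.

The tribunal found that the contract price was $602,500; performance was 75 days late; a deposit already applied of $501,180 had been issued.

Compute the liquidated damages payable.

$30,125

First 32 days: 32 × $10,490 = $335,680
Remaining days: (75 − 32) × $17,060 = $733,580
Accrued per-day damages: $335,680 + $733,580 = $1,069,260
Less deposit already applied: $1,069,260 − $501,180 = $568,080
Cap: 5% of $602,500 = $30,125
Cap at $30,125: $568,080 exceeds the cap → $30,125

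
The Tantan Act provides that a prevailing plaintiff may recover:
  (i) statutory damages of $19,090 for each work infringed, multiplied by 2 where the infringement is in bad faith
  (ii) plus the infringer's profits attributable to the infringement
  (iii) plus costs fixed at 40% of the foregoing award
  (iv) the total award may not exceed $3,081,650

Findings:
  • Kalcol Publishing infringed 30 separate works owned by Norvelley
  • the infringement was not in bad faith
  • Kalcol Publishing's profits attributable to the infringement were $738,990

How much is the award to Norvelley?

Statutory damages: 30 × $19,090 = $572,700
Infringement not in bad faith: no ×2 enhancement.
Combined award: $572,700 + $738,990 = $1,311,690
Costs: 40% of $1,311,690 = $524,676
Award plus costs: $1,311,690 + $524,676 = $1,836,366
Cap at $3,081,650: $1,836,366 is within the cap, no reduction.

Award: $1,836,366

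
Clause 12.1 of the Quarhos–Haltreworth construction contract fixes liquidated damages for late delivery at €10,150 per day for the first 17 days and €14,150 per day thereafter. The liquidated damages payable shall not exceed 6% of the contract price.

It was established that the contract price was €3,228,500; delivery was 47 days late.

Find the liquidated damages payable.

Liquidated damages: €193,710

First 17 days: 17 × €10,150 = €172,550
Remaining days: (47 − 17) × €14,150 = €424,500
Accrued per-day damages: €172,550 + €424,500 = €597,050
Cap: 6% of €3,228,500 = €193,710
Cap at €193,710: €597,050 exceeds the cap → €193,710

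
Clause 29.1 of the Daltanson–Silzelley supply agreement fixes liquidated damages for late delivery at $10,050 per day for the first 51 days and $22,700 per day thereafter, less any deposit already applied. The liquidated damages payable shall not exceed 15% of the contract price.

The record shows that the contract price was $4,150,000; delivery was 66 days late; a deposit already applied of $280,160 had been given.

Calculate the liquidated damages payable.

First 51 days: 51 × $10,050 = $512,550
Remaining days: (66 − 51) × $22,700 = $340,500
Accrued per-day damages: $512,550 + $340,500 = $853,050
Less deposit already applied: $853,050 − $280,160 = $572,890
Cap: 15% of $4,150,000 = $622,500
Cap at $622,500: $572,890 is within the cap, no reduction.

$572,890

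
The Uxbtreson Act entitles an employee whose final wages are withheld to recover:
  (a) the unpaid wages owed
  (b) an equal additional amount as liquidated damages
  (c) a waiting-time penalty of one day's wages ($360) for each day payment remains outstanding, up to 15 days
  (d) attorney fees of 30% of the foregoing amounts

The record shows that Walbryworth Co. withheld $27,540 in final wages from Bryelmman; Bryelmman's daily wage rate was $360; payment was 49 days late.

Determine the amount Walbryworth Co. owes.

$78,624

Liquidated damages (equal amount): $27,540
Penalty days: min(49, 15) = 15
Waiting-time penalty: 15 × $360 = $5,400
Subtotal: $27,540 + $27,540 + $5,400 = $60,480
Attorney fees: 30% of $60,480 = $18,144
Total award: $60,480 + $18,144 = $78,624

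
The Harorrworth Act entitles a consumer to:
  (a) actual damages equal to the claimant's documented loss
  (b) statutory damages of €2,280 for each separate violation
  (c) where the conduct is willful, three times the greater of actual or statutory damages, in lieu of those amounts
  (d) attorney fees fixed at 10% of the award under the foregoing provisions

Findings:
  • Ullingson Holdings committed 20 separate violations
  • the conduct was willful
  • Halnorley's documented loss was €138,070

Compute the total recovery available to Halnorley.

Statutory damages: 20 × €2,280 = €45,600
Greater of actual damages (€138,070) or statutory damages (€45,600): €138,070
Trebled: 3 × €138,070 = €414,210
Attorney fees: 10% of €414,210 = €41,421
Total recovery: €414,210 + €41,421 = €455,631

€455,631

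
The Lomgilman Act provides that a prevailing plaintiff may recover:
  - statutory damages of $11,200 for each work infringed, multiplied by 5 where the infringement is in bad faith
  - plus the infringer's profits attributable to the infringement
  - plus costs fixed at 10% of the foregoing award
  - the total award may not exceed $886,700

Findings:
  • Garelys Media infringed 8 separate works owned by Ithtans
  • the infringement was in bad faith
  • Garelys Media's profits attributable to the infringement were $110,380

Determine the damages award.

$614,218

Statutory damages: 8 × $11,200 = $89,600
Multiplied by 5: 5 × $89,600 = $448,000
Combined award: $448,000 + $110,380 = $558,380
Costs: 10% of $558,380 = $55,838
Award plus costs: $558,380 + $55,838 = $614,218
Cap at $886,700: $614,218 is within the cap, no reduction.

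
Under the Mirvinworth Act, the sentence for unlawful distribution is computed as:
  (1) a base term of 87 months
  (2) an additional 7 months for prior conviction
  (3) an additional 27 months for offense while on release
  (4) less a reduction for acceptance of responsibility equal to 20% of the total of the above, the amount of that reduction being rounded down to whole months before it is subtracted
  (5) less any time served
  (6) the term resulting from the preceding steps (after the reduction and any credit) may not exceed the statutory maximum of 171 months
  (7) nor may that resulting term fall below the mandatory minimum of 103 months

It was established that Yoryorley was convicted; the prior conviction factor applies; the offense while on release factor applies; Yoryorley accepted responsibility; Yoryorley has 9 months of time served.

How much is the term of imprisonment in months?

Prior conviction enhancement: +7 months
Offense while on release enhancement: +27 months
Adjusted term: 87 months + 7 months + 27 months = 121 months
Acceptance of responsibility reduction: 20% of 121 months = 24 months (rounded down)
After reduction: 121 − 24 = 97 months
Less time served: 97 months − 9 months = 88 months
Cap at 171 months: 88 months is within the cap, no reduction.
Minimum 103 months: 88 months is below the minimum → 103 months

103 months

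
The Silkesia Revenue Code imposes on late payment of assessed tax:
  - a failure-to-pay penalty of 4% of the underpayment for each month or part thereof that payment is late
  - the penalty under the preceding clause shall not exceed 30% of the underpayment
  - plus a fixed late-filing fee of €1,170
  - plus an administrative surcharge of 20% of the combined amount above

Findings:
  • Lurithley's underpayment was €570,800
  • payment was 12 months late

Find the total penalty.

€206,892

Accrued rate: 4% × 12 = 48%, capped at 30% → 30%
Failure-to-pay penalty: 30% of €570,800 = €171,240
Penalty before surcharge: €171,240 + €1,170 = €172,410
Administrative surcharge: 20% of €172,410 = €34,482
Total penalty: €172,410 + €34,482 = €206,892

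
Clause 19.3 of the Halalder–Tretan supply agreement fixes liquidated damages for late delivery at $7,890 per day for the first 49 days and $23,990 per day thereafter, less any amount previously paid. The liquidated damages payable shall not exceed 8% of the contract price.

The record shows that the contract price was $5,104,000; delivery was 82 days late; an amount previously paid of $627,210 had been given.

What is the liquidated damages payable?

First 49 days: 49 × $7,890 = $386,610
Remaining days: (82 − 49) × $23,990 = $791,670
Accrued per-day damages: $386,610 + $791,670 = $1,178,280
Less amount previously paid: $1,178,280 − $627,210 = $551,070
Cap: 8% of $5,104,000 = $408,320
Cap at $408,320: $551,070 exceeds the cap → $408,320

$408,320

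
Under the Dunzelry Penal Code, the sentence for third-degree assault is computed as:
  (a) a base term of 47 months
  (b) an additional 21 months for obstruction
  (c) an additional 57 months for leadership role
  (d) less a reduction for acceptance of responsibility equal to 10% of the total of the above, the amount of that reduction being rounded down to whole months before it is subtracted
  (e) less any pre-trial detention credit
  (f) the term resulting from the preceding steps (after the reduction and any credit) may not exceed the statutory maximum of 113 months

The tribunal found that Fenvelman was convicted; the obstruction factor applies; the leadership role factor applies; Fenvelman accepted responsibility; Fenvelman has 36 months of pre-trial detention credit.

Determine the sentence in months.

Obstruction enhancement: +21 months
Leadership role enhancement: +57 months
Adjusted term: 47 months + 21 months + 57 months = 125 months
Acceptance of responsibility reduction: 10% of 125 months = 12 months (rounded down)
After reduction: 125 − 12 = 113 months
Less pre-trial detention credit: 113 months − 36 months = 77 months
Cap at 113 months: 77 months is within the cap, no reduction.

Sentence: 77 months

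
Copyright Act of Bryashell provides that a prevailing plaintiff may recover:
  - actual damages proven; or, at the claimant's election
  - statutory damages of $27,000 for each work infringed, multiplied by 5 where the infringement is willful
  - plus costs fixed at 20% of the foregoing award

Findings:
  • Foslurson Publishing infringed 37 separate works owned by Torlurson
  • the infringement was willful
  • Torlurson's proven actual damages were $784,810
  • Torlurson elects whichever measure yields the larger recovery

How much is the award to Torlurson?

$5,994,000

Statutory damages: 37 × $27,000 = $999,000
Multiplied by 5: 5 × $999,000 = $4,995,000
Greater of actual damages ($784,810) or enhanced statutory damages ($4,995,000): $4,995,000
Costs: 20% of $4,995,000 = $999,000
Award plus costs: $4,995,000 + $999,000 = $5,994,000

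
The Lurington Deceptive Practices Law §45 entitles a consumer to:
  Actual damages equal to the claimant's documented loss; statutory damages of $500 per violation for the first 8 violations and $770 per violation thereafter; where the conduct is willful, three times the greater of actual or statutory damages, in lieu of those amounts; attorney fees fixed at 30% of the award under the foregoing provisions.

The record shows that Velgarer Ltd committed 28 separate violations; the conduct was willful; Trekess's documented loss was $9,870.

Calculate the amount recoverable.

Total recovery: $75,660

First 8 violations: 8 × $500 = $4,000
Remaining violations: (28 − 8) × $770 = $15,400
Statutory damages: $4,000 + $15,400 = $19,400
Greater of actual damages ($9,870) or statutory damages ($19,400): $19,400
Trebled: 3 × $19,400 = $58,200
Attorney fees: 30% of $58,200 = $17,460
Total recovery: $58,200 + $17,460 = $75,660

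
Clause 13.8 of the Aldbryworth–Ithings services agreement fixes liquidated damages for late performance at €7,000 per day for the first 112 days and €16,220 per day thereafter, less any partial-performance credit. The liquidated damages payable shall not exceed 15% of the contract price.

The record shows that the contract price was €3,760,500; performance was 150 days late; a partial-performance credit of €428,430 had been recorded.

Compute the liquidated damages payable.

Liquidated damages: €564,075

First 112 days: 112 × €7,000 = €784,000
Remaining days: (150 − 112) × €16,220 = €616,360
Accrued per-day damages: €784,000 + €616,360 = €1,400,360
Less partial-performance credit: €1,400,360 − €428,430 = €971,930
Cap: 15% of €3,760,500 = €564,075
Cap at €564,075: €971,930 exceeds the cap → €564,075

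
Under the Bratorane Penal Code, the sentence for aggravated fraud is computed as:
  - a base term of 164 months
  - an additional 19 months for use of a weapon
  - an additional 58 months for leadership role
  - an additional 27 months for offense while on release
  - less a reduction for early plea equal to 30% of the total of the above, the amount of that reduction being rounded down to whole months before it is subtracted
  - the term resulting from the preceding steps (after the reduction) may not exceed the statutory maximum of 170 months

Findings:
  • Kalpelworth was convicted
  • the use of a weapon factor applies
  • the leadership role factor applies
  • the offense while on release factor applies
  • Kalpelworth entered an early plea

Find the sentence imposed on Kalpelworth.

Use of a weapon enhancement: +19 months
Leadership role enhancement: +58 months
Offense while on release enhancement: +27 months
Adjusted term: 164 months + 19 months + 58 months + 27 months = 268 months
Early plea reduction: 30% of 268 months = 80 months (rounded down)
After reduction: 268 − 80 = 188 months
Cap at 170 months: 188 months exceeds the cap → 170 months

170 months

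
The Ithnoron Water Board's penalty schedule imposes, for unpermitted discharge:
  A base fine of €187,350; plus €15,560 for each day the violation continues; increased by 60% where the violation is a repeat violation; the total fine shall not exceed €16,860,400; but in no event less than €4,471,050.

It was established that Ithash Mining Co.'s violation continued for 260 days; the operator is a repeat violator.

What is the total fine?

€6,772,720

Per-day component: 260 × €15,560 = €4,045,600
Base plus per-day: €187,350 + €4,045,600 = €4,232,950
Enhancement: 60% of €4,232,950 = €2,539,770
Enhanced fine: €4,232,950 + €2,539,770 = €6,772,720
Cap at €16,860,400: €6,772,720 is within the cap, no reduction.
Minimum €4,471,050: €6,772,720 meets the minimum, no increase.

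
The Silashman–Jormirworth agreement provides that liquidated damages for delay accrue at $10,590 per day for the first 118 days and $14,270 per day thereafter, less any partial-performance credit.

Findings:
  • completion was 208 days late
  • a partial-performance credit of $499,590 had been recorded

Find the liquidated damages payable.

First 118 days: 118 × $10,590 = $1,249,620
Remaining days: (208 − 118) × $14,270 = $1,284,300
Accrued per-day damages: $1,249,620 + $1,284,300 = $2,533,920
Less partial-performance credit: $2,533,920 − $499,590 = $2,034,330

Liquidated damages: $2,034,330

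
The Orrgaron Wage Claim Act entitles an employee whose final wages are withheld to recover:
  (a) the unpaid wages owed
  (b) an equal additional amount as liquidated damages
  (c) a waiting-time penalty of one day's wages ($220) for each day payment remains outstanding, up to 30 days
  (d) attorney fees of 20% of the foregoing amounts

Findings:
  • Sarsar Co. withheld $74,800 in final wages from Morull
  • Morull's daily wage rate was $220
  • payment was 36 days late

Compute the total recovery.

Liquidated damages (equal amount): $74,800
Penalty days: min(36, 30) = 30
Waiting-time penalty: 30 × $220 = $6,600
Subtotal: $74,800 + $74,800 + $6,600 = $156,200
Attorney fees: 20% of $156,200 = $31,240
Total award: $156,200 + $31,240 = $187,440

Total award: $187,440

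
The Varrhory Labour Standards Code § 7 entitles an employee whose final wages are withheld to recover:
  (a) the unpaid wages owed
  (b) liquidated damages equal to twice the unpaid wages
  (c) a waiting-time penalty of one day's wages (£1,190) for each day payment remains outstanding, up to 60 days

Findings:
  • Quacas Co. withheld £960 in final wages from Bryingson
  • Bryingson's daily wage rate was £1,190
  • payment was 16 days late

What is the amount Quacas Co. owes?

Doubled: 2 × £960 = £1,920
Penalty days: min(16, 60) = 16
Waiting-time penalty: 16 × £1,190 = £19,040
Total award: £960 + £1,920 + £19,040 = £21,920

Total award: £21,920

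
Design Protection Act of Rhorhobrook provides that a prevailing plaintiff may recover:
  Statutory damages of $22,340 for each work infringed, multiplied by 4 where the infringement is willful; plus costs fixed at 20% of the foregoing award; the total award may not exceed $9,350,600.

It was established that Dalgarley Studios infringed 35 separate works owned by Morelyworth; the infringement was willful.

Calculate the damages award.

$3,753,120

Statutory damages: 35 × $22,340 = $781,900
Multiplied by 4: 4 × $781,900 = $3,127,600
Costs: 20% of $3,127,600 = $625,520
Award plus costs: $3,127,600 + $625,520 = $3,753,120
Cap at $9,350,600: $3,753,120 is within the cap, no reduction.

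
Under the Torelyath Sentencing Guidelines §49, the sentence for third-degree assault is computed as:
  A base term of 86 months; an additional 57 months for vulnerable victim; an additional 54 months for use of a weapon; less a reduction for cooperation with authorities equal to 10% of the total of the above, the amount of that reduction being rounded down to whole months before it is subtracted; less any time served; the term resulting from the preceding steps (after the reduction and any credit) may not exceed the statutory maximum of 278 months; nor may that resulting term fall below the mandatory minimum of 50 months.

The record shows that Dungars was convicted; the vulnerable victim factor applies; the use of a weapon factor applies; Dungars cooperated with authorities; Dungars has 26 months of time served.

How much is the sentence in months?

Vulnerable victim enhancement: +57 months
Use of a weapon enhancement: +54 months
Adjusted term: 86 months + 57 months + 54 months = 197 months
Cooperation with authorities reduction: 10% of 197 months = 19 months (rounded down)
After reduction: 197 − 19 = 178 months
Less time served: 178 months − 26 months = 152 months
Cap at 278 months: 152 months is within the cap, no reduction.
Minimum 50 months: 152 months meets the minimum, no increase.

152 months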